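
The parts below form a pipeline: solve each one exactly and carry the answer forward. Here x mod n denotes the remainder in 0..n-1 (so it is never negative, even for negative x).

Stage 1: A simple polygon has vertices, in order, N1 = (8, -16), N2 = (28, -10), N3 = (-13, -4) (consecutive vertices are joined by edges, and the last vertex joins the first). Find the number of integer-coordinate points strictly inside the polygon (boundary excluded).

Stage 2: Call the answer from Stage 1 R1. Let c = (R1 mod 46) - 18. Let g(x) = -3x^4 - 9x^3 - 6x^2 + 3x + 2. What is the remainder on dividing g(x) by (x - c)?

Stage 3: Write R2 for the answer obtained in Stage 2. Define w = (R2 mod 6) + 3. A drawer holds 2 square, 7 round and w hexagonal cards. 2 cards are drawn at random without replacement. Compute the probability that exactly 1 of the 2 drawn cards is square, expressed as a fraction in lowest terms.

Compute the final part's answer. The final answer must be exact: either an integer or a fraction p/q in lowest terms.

15/68

Stage 1: cross terms: (8*-10 - 28*-16)=368, (28*-4 - -13*-10)=-242, (-13*-16 - 8*-4)=240; twice the area = |366| = 366; area = 183; boundary points = 2 + 1 + 3 = 6; strictly interior points = area - boundary/2 + 1 = 181; answer 181
Stage 2: R1 = 181; c = 25; remainder = value at the root: -3*(25)^4 - 9*(25)^3 - 6*(25)^2 + 3*(25)^1 + 2 = (-1171875) + (-140625) + (-3750) + (75) + (2) = -1316173; answer -1316173
Stage 3: R2 = -1316173; w = 8; total draws C(17,2) = 136; favorable C(2,1)*C(15,1) = 30; P = 15/68; answer 15/68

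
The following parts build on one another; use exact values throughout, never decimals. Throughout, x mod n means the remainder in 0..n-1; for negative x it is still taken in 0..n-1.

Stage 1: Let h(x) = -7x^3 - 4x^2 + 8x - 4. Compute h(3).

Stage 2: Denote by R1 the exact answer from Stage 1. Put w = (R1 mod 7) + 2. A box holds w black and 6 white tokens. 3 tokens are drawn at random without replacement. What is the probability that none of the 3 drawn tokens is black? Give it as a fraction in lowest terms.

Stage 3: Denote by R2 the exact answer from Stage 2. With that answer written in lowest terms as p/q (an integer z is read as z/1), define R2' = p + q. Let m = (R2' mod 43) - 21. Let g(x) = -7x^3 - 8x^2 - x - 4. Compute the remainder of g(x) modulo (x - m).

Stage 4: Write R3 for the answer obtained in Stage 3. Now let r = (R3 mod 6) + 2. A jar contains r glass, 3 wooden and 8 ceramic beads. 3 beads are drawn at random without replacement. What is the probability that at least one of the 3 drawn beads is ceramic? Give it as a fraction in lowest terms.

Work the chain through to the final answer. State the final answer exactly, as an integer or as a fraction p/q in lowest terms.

12/13

Stage 1: -7*(3)^3 - 4*(3)^2 + 8*(3)^1 - 4 = (-189) + (-36) + (24) + (-4) = -205; answer -205
Stage 2: R1 = -205; w = 7; total draws C(13,3) = 286; favorable C(6,3) = 20; P = 10/143; answer 10/143
Stage 3: R2 = 10/143; threaded value p + q = 153; m = 3; remainder = value at the root: -7*(3)^3 - 8*(3)^2 - 1*(3)^1 - 4 = (-189) + (-72) + (-3) + (-4) = -268; answer -268
Stage 4: R3 = -268; r = 4; total draws C(15,3) = 455; complement C(7,3) = 35; favorable 455 - 35 = 420; P = 12/13; answer 12/13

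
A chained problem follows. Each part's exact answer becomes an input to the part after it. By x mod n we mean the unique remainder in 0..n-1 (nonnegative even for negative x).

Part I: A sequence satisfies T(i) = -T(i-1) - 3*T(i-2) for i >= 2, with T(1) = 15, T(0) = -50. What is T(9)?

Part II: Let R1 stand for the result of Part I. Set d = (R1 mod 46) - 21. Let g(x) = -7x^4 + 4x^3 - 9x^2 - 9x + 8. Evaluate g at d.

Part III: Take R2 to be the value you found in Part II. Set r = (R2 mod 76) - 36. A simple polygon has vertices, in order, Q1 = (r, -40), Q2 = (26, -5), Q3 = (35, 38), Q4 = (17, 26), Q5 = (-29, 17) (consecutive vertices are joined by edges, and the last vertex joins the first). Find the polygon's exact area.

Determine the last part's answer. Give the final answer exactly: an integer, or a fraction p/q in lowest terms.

Part I: T(2) = -1*(15) - 3*(-50) = 135; iterating: T(2)=135, T(3)=-180, T(4)=-225, T(5)=765, T(6)=-90, T(7)=-2205, T(8)=2475, T(9)=4140; answer 4140
Part II: R1 = 4140; d = -21; -7*(-21)^4 + 4*(-21)^3 - 9*(-21)^2 - 9*(-21)^1 + 8 = (-1361367) + (-37044) + (-3969) + (189) + (8) = -1402183; answer -1402183
Part III: R2 = -1402183; r = -19; cross terms: (-19*-5 - 26*-40)=1135, (26*38 - 35*-5)=1163, (35*26 - 17*38)=264, (17*17 - -29*26)=1043, (-29*-40 - -19*17)=1483; twice the area = |5088| = 5088; area = 2544; answer 2544

2544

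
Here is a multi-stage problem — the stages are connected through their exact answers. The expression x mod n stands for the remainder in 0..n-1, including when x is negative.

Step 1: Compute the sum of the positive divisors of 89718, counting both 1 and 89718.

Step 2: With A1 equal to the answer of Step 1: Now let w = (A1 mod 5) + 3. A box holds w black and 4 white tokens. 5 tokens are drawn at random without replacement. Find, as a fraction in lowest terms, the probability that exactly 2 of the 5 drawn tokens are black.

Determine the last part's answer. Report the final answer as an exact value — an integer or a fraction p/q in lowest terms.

4/7

Step 1: 89718 = 2 * 3 * 19 * 787; sigma = (1 + 2) * (1 + 3) * (1 + 19) * (1 + 787) = 3 * 4 * 20 * 788 = 189120; answer 189120
Step 2: A1 = 189120; w = 3; total draws C(7,5) = 21; favorable C(3,2)*C(4,3) = 12; P = 4/7; answer 4/7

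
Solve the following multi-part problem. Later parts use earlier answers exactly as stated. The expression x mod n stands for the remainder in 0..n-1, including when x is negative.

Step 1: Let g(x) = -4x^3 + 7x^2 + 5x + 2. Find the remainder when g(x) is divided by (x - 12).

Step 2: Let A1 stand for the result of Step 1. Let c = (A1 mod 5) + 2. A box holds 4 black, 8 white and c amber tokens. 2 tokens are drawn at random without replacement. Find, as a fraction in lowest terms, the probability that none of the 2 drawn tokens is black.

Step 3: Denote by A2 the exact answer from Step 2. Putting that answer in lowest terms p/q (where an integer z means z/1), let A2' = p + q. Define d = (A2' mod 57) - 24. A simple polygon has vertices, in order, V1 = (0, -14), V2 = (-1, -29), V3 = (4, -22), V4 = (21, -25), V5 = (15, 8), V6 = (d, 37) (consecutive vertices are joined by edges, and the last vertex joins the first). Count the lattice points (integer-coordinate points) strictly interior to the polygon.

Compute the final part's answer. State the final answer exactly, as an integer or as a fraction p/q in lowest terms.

Step 1: remainder = value at the root: -4*(12)^3 + 7*(12)^2 + 5*(12)^1 + 2 = (-6912) + (1008) + (60) + (2) = -5842; answer -5842
Step 2: A1 = -5842; c = 5; total draws C(17,2) = 136; favorable C(13,2) = 78; P = 39/68; answer 39/68
Step 3: A2 = 39/68; threaded value p + q = 107; d = 26; cross terms: (0*-29 - -1*-14)=-14, (-1*-22 - 4*-29)=138, (4*-25 - 21*-22)=362, (21*8 - 15*-25)=543, (15*37 - 26*8)=347, (26*-14 - 0*37)=-364; twice the area = |1012| = 1012; area = 506; boundary points = 1 + 1 + 1 + 3 + 1 + 1 = 8; strictly interior points = area - boundary/2 + 1 = 503; answer 503

503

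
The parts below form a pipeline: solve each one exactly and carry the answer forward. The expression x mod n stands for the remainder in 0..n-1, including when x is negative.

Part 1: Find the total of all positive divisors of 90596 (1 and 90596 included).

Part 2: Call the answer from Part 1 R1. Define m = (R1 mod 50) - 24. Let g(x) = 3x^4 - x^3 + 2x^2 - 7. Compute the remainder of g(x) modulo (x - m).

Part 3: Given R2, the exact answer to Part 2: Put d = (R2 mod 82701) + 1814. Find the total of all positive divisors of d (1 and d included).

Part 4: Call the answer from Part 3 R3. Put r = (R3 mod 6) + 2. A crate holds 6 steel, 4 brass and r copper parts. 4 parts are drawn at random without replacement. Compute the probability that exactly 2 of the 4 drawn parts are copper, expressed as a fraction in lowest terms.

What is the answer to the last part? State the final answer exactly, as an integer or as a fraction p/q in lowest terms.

Part 1: 90596 = 2^2 * 11 * 29 * 71; sigma = (1 + 2 + 4) * (1 + 11) * (1 + 29) * (1 + 71) = 7 * 12 * 30 * 72 = 181440; answer 181440
Part 2: R1 = 181440; m = 16; remainder = value at the root: 3*(16)^4 - 1*(16)^3 + 2*(16)^2 - 7 = (196608) + (-4096) + (512) + (-7) = 193017; answer 193017
Part 3: R2 = 193017; d = 29429; 29429 is prime, so its only divisors are 1 and 29429; sigma = 1 + 29429 = 29430; answer 29430
Part 4: R3 = 29430; r = 2; total draws C(12,4) = 495; favorable C(2,2)*C(10,2) = 45; P = 1/11; answer 1/11

1/11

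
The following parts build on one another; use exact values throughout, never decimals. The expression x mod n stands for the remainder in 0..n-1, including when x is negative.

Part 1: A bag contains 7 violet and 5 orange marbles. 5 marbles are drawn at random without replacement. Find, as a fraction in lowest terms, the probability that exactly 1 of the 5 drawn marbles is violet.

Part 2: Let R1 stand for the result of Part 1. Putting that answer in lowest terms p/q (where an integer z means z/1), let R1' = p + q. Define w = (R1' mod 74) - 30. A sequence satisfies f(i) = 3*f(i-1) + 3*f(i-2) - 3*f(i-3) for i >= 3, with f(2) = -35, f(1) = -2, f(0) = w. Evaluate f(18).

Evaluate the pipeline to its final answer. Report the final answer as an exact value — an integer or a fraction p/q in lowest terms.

-16026641451

Part 1: total draws C(12,5) = 792; favorable C(7,1)*C(5,4) = 35; P = 35/792; answer 35/792
Part 2: R1 = 35/792; threaded value p + q = 827; w = -17; f(3) = 3*(-35) + 3*(-2) - 3*(-17) = -60; iterating: f(3)=-60, f(4)=-279, f(5)=-912, f(6)=-3393, f(7)=-12078, f(8)=-43677, f(9)=-157086, f(10)=-566055, f(11)=-2038392, f(12)=-7342083, f(13)=-26443260, f(14)=-95240853, f(15)=-343026090, f(16)=-1235471049, f(17)=-4449768858, f(18)=-16026641451; answer -16026641451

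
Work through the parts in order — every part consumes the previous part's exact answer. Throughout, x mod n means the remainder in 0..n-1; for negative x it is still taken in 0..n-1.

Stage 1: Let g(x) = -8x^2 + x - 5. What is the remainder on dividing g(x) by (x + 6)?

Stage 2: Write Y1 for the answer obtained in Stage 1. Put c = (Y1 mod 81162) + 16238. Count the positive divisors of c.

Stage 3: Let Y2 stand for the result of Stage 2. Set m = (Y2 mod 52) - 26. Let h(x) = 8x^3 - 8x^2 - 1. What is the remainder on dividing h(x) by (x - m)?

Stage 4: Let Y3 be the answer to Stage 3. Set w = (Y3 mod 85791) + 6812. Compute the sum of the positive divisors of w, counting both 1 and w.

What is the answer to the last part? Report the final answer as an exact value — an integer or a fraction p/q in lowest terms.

41076

Stage 1: remainder = value at the root: -8*(-6)^2 + 1*(-6)^1 - 5 = (-288) + (-6) + (-5) = -299; answer -299
Stage 2: Y1 = -299; c = 97101; 97101 = 3^2 * 10789; number of divisors = (2+1) * (1+1) = 6; answer 6
Stage 3: Y2 = 6; m = -20; remainder = value at the root: 8*(-20)^3 - 8*(-20)^2 - 1 = (-64000) + (-3200) + (-1) = -67201; answer -67201
Stage 4: Y3 = -67201; w = 25402; 25402 = 2 * 13 * 977; sigma = (1 + 2) * (1 + 13) * (1 + 977) = 3 * 14 * 978 = 41076; answer 41076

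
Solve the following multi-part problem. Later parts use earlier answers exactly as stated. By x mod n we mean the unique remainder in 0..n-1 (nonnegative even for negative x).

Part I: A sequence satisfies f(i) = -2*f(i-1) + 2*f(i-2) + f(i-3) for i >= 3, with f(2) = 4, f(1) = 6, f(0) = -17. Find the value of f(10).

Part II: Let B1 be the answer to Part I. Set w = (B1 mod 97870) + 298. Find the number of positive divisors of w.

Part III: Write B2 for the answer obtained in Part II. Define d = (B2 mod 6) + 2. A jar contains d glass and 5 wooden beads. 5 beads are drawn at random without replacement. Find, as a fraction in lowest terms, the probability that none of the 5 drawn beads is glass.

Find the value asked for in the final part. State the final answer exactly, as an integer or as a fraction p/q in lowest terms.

1/126

Part I: f(3) = -2*(4) + 2*(6) + 1*(-17) = -13; iterating: f(3)=-13, f(4)=40, f(5)=-102, f(6)=271, f(7)=-706, f(8)=1852, f(9)=-4845, f(10)=12688; answer 12688
Part II: B1 = 12688; w = 12986; 12986 = 2 * 43 * 151; number of divisors = (1+1) * (1+1) * (1+1) = 8; answer 8
Part III: B2 = 8; d = 4; total draws C(9,5) = 126; favorable C(5,5) = 1; P = 1/126; answer 1/126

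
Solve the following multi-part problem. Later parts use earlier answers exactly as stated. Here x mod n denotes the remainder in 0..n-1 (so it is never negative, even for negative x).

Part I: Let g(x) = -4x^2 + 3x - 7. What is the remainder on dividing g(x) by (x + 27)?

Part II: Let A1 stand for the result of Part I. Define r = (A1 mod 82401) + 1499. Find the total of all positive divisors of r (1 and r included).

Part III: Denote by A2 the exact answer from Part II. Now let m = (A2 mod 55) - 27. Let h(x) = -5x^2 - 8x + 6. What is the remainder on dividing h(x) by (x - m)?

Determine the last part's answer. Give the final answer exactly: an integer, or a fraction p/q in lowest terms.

Part I: remainder = value at the root: -4*(-27)^2 + 3*(-27)^1 - 7 = (-2916) + (-81) + (-7) = -3004; answer -3004
Part II: A1 = -3004; r = 80896; 80896 = 2^10 * 79; sigma = (1 + 2 + 4 + 8 + 16 + 32 + 64 + 128 + 256 + 512 + 1024) * (1 + 79) = 2047 * 80 = 163760; answer 163760
Part III: A2 = 163760; m = -2; remainder = value at the root: -5*(-2)^2 - 8*(-2)^1 + 6 = (-20) + (16) + (6) = 2; answer 2

2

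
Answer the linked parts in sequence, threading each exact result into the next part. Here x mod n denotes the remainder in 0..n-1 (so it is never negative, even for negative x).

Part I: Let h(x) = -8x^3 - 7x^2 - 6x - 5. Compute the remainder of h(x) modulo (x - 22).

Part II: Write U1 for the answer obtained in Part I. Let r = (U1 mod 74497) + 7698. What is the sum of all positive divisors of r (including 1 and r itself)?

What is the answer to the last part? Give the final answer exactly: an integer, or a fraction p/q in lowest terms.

Part I: remainder = value at the root: -8*(22)^3 - 7*(22)^2 - 6*(22)^1 - 5 = (-85184) + (-3388) + (-132) + (-5) = -88709; answer -88709
Part II: U1 = -88709; r = 67983; 67983 = 3 * 17 * 31 * 43; sigma = (1 + 3) * (1 + 17) * (1 + 31) * (1 + 43) = 4 * 18 * 32 * 44 = 101376; answer 101376

101376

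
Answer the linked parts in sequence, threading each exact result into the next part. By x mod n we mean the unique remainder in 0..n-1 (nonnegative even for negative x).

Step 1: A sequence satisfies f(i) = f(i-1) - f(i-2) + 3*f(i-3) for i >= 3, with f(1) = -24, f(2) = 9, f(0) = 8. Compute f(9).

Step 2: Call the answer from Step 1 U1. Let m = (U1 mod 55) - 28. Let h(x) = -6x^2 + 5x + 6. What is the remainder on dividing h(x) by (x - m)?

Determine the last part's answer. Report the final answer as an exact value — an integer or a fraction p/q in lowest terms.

Step 1: f(3) = 1*(9) - 1*(-24) + 3*(8) = 57; iterating: f(3)=57, f(4)=-24, f(5)=-54, f(6)=141, f(7)=123, f(8)=-180, f(9)=120; answer 120
Step 2: U1 = 120; m = -18; remainder = value at the root: -6*(-18)^2 + 5*(-18)^1 + 6 = (-1944) + (-90) + (6) = -2028; answer -2028

-2028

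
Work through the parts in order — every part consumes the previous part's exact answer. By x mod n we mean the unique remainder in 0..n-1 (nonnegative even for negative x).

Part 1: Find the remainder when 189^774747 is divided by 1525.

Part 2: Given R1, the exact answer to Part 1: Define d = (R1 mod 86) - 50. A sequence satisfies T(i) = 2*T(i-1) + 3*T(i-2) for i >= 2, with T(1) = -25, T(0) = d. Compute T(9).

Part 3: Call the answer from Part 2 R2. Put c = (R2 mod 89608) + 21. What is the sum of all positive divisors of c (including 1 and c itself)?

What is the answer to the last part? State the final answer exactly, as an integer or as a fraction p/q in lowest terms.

163184

Part 1: squarings mod 1525: 189^1=189, 189^2=646, 189^4=991, 189^8=1506, 189^16=361, 189^32=696, 189^64=991, 189^128=1506, 189^256=361, 189^512=696, 189^1024=991, 189^2048=1506, 189^4096=361, 189^8192=696, 189^16384=991, 189^32768=1506, 189^65536=361, 189^131072=696, 189^262144=991, 189^524288=1506; 189^774747 = 189^1 * 189^2 * 189^8 * 189^16 * 189^64 * 189^512 * 189^4096 * 189^16384 * 189^32768 * 189^65536 * 189^131072 * 189^524288 = 329 (mod 1525); answer 329
Part 2: R1 = 329; d = 21; T(2) = 2*(-25) + 3*(21) = 13; iterating: T(2)=13, T(3)=-49, T(4)=-59, T(5)=-265, T(6)=-707, T(7)=-2209, T(8)=-6539, T(9)=-19705; answer -19705
Part 3: R2 = -19705; c = 69924; 69924 = 2^2 * 3 * 5827; sigma = (1 + 2 + 4) * (1 + 3) * (1 + 5827) = 7 * 4 * 5828 = 163184; answer 163184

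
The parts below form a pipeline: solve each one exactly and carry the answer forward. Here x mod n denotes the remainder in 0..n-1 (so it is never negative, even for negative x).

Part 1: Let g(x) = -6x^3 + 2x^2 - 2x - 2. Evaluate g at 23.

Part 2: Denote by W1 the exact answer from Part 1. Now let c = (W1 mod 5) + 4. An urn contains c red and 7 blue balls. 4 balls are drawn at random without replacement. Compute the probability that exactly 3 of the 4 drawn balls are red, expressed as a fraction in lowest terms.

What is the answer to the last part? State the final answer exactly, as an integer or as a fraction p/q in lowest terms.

Part 1: -6*(23)^3 + 2*(23)^2 - 2*(23)^1 - 2 = (-73002) + (1058) + (-46) + (-2) = -71992; answer -71992
Part 2: W1 = -71992; c = 7; total draws C(14,4) = 1001; favorable C(7,3)*C(7,1) = 245; P = 35/143; answer 35/143

35/143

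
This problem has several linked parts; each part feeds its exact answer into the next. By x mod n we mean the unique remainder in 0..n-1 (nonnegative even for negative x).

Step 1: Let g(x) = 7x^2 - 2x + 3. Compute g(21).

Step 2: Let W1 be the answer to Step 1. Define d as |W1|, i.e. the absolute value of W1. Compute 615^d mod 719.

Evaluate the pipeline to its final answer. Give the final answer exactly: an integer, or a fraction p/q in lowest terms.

Step 1: 7*(21)^2 - 2*(21)^1 + 3 = (3087) + (-42) + (3) = 3048; answer 3048
Step 2: W1 = 3048; d = 3048; squarings mod 719: 615^1=615, 615^2=31, 615^4=242, 615^8=325, 615^16=651, 615^32=310, 615^64=473, 615^128=120, 615^256=20, 615^512=400, 615^1024=382, 615^2048=686; 615^3048 = 615^8 * 615^32 * 615^64 * 615^128 * 615^256 * 615^512 * 615^2048 = 561 (mod 719); answer 561

561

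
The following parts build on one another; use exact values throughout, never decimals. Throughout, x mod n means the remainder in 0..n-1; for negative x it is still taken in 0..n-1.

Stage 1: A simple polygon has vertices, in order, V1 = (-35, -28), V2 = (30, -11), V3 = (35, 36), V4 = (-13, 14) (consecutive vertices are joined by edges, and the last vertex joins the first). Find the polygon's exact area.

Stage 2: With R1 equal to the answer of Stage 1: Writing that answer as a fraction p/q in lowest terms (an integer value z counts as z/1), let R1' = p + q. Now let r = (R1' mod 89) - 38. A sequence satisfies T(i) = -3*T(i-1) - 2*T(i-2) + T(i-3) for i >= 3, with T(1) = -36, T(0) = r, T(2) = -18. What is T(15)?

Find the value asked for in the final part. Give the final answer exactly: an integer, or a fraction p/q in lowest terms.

-231060

Stage 1: cross terms: (-35*-11 - 30*-28)=1225, (30*36 - 35*-11)=1465, (35*14 - -13*36)=958, (-13*-28 - -35*14)=854; twice the area = |4502| = 4502; area = 2251; answer 2251
Stage 2: R1 = 2251; threaded value p + q = 2252; r = -11; T(3) = -3*(-18) - 2*(-36) + 1*(-11) = 115; iterating: T(3)=115, T(4)=-345, T(5)=787, T(6)=-1556, T(7)=2749, T(8)=-4348, T(9)=5990, T(10)=-6525, T(11)=3247, T(12)=9299, T(13)=-40916, T(14)=107397, T(15)=-231060; answer -231060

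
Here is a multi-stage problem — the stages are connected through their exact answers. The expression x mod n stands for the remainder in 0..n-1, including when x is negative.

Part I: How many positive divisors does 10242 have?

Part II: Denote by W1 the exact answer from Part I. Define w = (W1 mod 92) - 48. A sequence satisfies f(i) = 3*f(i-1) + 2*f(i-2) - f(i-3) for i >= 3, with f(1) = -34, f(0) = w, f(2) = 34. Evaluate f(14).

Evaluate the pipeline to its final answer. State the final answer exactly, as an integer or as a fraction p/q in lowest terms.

Part I: 10242 = 2 * 3^2 * 569; number of divisors = (1+1) * (2+1) * (1+1) = 12; answer 12
Part II: W1 = 12; w = -36; f(3) = 3*(34) + 2*(-34) - 1*(-36) = 70; iterating: f(3)=70, f(4)=312, f(5)=1042, f(6)=3680, f(7)=12812, f(8)=44754, f(9)=156206, f(10)=545314, f(11)=1903600, f(12)=6645222, f(13)=23197552, f(14)=80979500; answer 80979500

80979500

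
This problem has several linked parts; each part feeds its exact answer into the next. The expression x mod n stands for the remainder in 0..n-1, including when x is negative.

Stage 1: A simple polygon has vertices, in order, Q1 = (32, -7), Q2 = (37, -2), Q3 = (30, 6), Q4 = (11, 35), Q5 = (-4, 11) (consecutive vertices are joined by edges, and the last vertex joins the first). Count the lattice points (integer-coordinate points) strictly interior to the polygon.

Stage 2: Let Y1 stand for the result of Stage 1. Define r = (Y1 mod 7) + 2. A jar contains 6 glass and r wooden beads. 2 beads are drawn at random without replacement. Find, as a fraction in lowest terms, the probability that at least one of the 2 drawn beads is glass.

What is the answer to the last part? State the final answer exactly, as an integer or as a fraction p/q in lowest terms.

Stage 1: cross terms: (32*-2 - 37*-7)=195, (37*6 - 30*-2)=282, (30*35 - 11*6)=984, (11*11 - -4*35)=261, (-4*-7 - 32*11)=-324; twice the area = |1398| = 1398; area = 699; boundary points = 5 + 1 + 1 + 3 + 18 = 28; strictly interior points = area - boundary/2 + 1 = 686; answer 686
Stage 2: Y1 = 686; r = 2; total draws C(8,2) = 28; complement C(2,2) = 1; favorable 28 - 1 = 27; P = 27/28; answer 27/28

27/28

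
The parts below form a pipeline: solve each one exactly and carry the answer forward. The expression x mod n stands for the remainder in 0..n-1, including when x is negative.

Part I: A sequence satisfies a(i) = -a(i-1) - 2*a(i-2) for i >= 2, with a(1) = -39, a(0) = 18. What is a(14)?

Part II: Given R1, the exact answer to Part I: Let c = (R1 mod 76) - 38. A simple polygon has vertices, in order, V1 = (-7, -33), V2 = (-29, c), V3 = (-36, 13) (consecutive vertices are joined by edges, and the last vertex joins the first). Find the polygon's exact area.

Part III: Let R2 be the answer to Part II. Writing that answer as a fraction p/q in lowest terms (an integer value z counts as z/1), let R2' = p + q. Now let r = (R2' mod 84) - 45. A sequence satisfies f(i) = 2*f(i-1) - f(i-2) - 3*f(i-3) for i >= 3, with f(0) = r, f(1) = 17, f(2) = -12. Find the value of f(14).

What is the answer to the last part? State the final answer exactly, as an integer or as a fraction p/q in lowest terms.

-723

Part I: a(2) = -1*(-39) - 2*(18) = 3; iterating: a(2)=3, a(3)=75, a(4)=-81, a(5)=-69, a(6)=231, a(7)=-93, a(8)=-369, a(9)=555, a(10)=183, a(11)=-1293, a(12)=927, a(13)=1659, a(14)=-3513; answer -3513
Part II: R1 = -3513; c = 21; cross terms: (-7*21 - -29*-33)=-1104, (-29*13 - -36*21)=379, (-36*-33 - -7*13)=1279; twice the area = |554| = 554; area = 277; answer 277
Part III: R2 = 277; threaded value p + q = 278; r = -19; f(3) = 2*(-12) - 1*(17) - 3*(-19) = 16; iterating: f(3)=16, f(4)=-7, f(5)=6, f(6)=-29, f(7)=-43, f(8)=-75, f(9)=-20, f(10)=164, f(11)=573, f(12)=1042, f(13)=1019, f(14)=-723; answer -723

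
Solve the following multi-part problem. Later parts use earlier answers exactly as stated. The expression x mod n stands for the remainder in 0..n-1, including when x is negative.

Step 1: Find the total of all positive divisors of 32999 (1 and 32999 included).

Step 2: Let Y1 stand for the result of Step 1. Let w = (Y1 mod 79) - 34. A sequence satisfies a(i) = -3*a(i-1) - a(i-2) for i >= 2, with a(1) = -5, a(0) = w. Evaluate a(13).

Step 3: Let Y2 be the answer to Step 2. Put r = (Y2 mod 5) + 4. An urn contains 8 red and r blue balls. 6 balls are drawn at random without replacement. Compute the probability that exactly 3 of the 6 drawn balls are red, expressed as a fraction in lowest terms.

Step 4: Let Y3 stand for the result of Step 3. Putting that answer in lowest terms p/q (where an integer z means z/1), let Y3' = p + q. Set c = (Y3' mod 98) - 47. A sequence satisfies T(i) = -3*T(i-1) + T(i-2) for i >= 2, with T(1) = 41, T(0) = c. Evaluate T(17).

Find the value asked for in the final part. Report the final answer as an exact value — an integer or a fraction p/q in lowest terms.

Step 1: 32999 is prime, so its only divisors are 1 and 32999; sigma = 1 + 32999 = 33000; answer 33000
Step 2: Y1 = 33000; w = 23; a(2) = -3*(-5) - 1*(23) = -8; iterating: a(2)=-8, a(3)=29, a(4)=-79, a(5)=208, a(6)=-545, a(7)=1427, a(8)=-3736, a(9)=9781, a(10)=-25607, a(11)=67040, a(12)=-175513, a(13)=459499; answer 459499
Step 3: Y2 = 459499; r = 8; total draws C(16,6) = 8008; favorable C(8,3)*C(8,3) = 3136; P = 56/143; answer 56/143
Step 4: Y3 = 56/143; threaded value p + q = 199; c = -44; T(2) = -3*(41) + 1*(-44) = -167; iterating: T(2)=-167, T(3)=542, T(4)=-1793, T(5)=5921, T(6)=-19556, T(7)=64589, T(8)=-213323, T(9)=704558, T(10)=-2326997, T(11)=7685549, T(12)=-25383644, T(13)=83836481, T(14)=-276893087, T(15)=914515742, T(16)=-3020440313, T(17)=9975836681; answer 9975836681

9975836681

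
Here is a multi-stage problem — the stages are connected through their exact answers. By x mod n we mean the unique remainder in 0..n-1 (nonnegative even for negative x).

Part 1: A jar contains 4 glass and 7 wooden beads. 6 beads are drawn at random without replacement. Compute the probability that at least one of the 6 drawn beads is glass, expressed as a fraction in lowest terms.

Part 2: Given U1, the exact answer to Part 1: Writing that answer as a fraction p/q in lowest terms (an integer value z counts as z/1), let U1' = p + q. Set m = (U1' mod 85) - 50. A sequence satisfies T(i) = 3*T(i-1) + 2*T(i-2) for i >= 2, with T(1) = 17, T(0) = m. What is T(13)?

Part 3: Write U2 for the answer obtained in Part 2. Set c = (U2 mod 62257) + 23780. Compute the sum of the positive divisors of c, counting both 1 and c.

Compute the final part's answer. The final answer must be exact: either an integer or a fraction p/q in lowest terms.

Part 1: total draws C(11,6) = 462; complement C(7,6) = 7; favorable 462 - 7 = 455; P = 65/66; answer 65/66
Part 2: U1 = 65/66; threaded value p + q = 131; m = -4; T(2) = 3*(17) + 2*(-4) = 43; iterating: T(2)=43, T(3)=163, T(4)=575, T(5)=2051, T(6)=7303, T(7)=26011, T(8)=92639, T(9)=329939, T(10)=1175095, T(11)=4185163, T(12)=14905679, T(13)=53087363; answer 53087363
Part 3: U2 = 53087363; c = 68179; 68179 = 29 * 2351; sigma = (1 + 29) * (1 + 2351) = 30 * 2352 = 70560; answer 70560

70560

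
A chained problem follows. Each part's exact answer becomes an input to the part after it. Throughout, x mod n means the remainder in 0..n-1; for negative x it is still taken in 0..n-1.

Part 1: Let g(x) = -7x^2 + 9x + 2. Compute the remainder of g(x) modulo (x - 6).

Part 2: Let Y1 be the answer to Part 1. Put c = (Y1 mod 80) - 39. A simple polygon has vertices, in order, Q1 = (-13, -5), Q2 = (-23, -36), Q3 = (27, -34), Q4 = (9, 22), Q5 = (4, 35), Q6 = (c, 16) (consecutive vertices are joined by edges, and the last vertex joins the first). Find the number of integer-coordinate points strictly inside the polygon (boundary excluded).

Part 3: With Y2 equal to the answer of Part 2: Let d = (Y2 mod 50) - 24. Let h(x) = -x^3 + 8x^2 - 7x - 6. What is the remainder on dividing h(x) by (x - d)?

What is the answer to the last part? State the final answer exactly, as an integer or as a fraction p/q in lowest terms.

-10806

Part 1: remainder = value at the root: -7*(6)^2 + 9*(6)^1 + 2 = (-252) + (54) + (2) = -196; answer -196
Part 2: Y1 = -196; c = 5; cross terms: (-13*-36 - -23*-5)=353, (-23*-34 - 27*-36)=1754, (27*22 - 9*-34)=900, (9*35 - 4*22)=227, (4*16 - 5*35)=-111, (5*-5 - -13*16)=183; twice the area = |3306| = 3306; area = 1653; boundary points = 1 + 2 + 2 + 1 + 1 + 3 = 10; strictly interior points = area - boundary/2 + 1 = 1649; answer 1649
Part 3: Y2 = 1649; d = 25; remainder = value at the root: -1*(25)^3 + 8*(25)^2 - 7*(25)^1 - 6 = (-15625) + (5000) + (-175) + (-6) = -10806; answer -10806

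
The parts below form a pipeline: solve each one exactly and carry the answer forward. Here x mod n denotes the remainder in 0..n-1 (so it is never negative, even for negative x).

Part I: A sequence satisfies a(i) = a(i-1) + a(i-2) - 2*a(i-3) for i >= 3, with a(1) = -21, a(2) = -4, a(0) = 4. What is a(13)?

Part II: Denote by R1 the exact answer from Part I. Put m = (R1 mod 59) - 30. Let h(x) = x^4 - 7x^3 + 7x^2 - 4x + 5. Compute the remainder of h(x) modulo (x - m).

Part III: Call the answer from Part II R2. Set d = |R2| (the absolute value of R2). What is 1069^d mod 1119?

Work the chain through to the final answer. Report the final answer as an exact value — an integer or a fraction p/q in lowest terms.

Part I: a(3) = 1*(-4) + 1*(-21) - 2*(4) = -33; iterating: a(3)=-33, a(4)=5, a(5)=-20, a(6)=51, a(7)=21, a(8)=112, a(9)=31, a(10)=101, a(11)=-92, a(12)=-53, a(13)=-347; answer -347
Part II: R1 = -347; m = -23; remainder = value at the root: 1*(-23)^4 - 7*(-23)^3 + 7*(-23)^2 - 4*(-23)^1 + 5 = (279841) + (85169) + (3703) + (92) + (5) = 368810; answer 368810
Part III: R2 = 368810; d = 368810; squarings mod 1119: 1069^1=1069, 1069^2=262, 1069^4=385, 1069^8=517, 1069^16=967, 1069^32=724, 1069^64=484, 1069^128=385, 1069^256=517, 1069^512=967, 1069^1024=724, 1069^2048=484, 1069^4096=385, 1069^8192=517, 1069^16384=967, 1069^32768=724, 1069^65536=484, 1069^131072=385, 1069^262144=517; 1069^368810 = 1069^2 * 1069^8 * 1069^32 * 1069^128 * 1069^8192 * 1069^32768 * 1069^65536 * 1069^262144 = 577 (mod 1119); answer 577

577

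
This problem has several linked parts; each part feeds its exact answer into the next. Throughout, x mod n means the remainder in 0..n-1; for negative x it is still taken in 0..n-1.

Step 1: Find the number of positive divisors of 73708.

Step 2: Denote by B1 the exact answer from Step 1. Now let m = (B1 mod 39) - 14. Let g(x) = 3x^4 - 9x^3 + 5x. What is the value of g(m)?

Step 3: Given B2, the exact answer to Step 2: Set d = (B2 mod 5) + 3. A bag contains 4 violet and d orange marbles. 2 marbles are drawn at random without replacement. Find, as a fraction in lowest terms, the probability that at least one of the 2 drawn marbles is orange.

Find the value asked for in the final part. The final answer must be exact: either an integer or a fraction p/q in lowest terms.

Step 1: 73708 = 2^2 * 18427; number of divisors = (2+1) * (1+1) = 6; answer 6
Step 2: B1 = 6; m = -8; 3*(-8)^4 - 9*(-8)^3 + 5*(-8)^1 = (12288) + (4608) + (-40) = 16856; answer 16856
Step 3: B2 = 16856; d = 4; total draws C(8,2) = 28; complement C(4,2) = 6; favorable 28 - 6 = 22; P = 11/14; answer 11/14

11/14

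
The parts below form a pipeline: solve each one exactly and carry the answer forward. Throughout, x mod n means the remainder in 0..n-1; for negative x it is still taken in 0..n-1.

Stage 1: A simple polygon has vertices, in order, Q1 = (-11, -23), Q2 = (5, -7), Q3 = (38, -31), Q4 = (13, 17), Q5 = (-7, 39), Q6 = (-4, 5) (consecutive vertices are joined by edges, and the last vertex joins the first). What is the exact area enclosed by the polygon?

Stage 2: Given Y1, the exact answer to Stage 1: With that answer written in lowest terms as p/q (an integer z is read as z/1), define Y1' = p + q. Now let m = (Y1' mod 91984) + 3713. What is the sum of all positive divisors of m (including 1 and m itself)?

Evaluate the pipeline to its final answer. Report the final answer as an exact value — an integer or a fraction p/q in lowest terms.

Stage 1: cross terms: (-11*-7 - 5*-23)=192, (5*-31 - 38*-7)=111, (38*17 - 13*-31)=1049, (13*39 - -7*17)=626, (-7*5 - -4*39)=121, (-4*-23 - -11*5)=147; twice the area = |2246| = 2246; area = 1123; answer 1123
Stage 2: Y1 = 1123; threaded value p + q = 1124; m = 4837; 4837 = 7 * 691; sigma = (1 + 7) * (1 + 691) = 8 * 692 = 5536; answer 5536

5536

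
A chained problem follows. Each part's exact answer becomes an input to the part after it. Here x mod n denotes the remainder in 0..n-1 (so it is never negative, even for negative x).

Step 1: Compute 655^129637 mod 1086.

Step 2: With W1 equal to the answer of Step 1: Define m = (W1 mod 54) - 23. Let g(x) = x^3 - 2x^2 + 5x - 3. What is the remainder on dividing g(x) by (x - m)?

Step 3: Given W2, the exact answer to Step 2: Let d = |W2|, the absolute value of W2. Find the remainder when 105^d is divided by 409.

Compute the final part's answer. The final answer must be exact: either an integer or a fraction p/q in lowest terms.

Step 1: squarings mod 1086: 655^1=655, 655^2=55, 655^4=853, 655^8=1075, 655^16=121, 655^32=523, 655^64=943, 655^128=901, 655^256=559, 655^512=799, 655^1024=919, 655^2048=739, 655^4096=949, 655^8192=307, 655^16384=853, 655^32768=1075, 655^65536=121; 655^129637 = 655^1 * 655^4 * 655^32 * 655^64 * 655^512 * 655^2048 * 655^4096 * 655^8192 * 655^16384 * 655^32768 * 655^65536 = 97 (mod 1086); answer 97
Step 2: W1 = 97; m = 20; remainder = value at the root: 1*(20)^3 - 2*(20)^2 + 5*(20)^1 - 3 = (8000) + (-800) + (100) + (-3) = 7297; answer 7297
Step 3: W2 = 7297; d = 7297; squarings mod 409: 105^1=105, 105^2=391, 105^4=324, 105^8=272, 105^16=364, 105^32=389, 105^64=400, 105^128=81, 105^256=17, 105^512=289, 105^1024=85, 105^2048=272, 105^4096=364; 105^7297 = 105^1 * 105^128 * 105^1024 * 105^2048 * 105^4096 = 116 (mod 409); answer 116

116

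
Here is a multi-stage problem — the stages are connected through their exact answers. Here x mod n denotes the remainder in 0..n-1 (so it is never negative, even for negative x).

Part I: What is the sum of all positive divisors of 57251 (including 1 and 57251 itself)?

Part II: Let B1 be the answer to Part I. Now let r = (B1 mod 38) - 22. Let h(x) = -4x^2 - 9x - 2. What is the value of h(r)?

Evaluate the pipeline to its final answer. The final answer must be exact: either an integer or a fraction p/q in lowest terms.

-36

Part I: 57251 is prime, so its only divisors are 1 and 57251; sigma = 1 + 57251 = 57252; answer 57252
Part II: B1 = 57252; r = 2; -4*(2)^2 - 9*(2)^1 - 2 = (-16) + (-18) + (-2) = -36; answer -36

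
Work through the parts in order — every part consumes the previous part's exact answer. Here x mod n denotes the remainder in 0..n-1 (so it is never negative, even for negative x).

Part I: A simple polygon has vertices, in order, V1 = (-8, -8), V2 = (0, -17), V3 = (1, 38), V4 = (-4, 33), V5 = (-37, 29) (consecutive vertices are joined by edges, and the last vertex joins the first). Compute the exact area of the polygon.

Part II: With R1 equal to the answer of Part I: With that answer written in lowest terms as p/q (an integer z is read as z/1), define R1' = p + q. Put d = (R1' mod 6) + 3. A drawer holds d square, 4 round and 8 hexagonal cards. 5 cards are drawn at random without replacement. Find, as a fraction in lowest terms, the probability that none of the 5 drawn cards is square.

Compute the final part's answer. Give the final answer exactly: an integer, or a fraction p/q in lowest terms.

Part I: cross terms: (-8*-17 - 0*-8)=136, (0*38 - 1*-17)=17, (1*33 - -4*38)=185, (-4*29 - -37*33)=1105, (-37*-8 - -8*29)=528; twice the area = |1971| = 1971; area = 1971/2; answer 1971/2
Part II: R1 = 1971/2; threaded value p + q = 1973; d = 8; total draws C(20,5) = 15504; favorable C(12,5) = 792; P = 33/646; answer 33/646

33/646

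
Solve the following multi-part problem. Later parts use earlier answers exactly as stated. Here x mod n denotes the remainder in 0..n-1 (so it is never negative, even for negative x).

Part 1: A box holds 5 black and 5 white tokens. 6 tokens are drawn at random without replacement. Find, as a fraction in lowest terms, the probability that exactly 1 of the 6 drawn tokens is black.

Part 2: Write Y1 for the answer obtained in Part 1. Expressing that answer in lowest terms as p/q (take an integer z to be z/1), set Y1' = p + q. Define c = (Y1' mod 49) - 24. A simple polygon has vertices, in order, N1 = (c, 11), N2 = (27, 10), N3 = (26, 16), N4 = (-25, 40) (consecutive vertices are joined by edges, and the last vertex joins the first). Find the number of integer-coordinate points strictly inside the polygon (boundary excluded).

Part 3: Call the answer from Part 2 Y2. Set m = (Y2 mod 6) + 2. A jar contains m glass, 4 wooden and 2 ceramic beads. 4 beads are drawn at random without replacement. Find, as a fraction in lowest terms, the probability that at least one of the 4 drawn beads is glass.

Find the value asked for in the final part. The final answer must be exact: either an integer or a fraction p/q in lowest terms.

Part 1: total draws C(10,6) = 210; favorable C(5,1)*C(5,5) = 5; P = 1/42; answer 1/42
Part 2: Y1 = 1/42; threaded value p + q = 43; c = 19; cross terms: (19*10 - 27*11)=-107, (27*16 - 26*10)=172, (26*40 - -25*16)=1440, (-25*11 - 19*40)=-1035; twice the area = |470| = 470; area = 235; boundary points = 1 + 1 + 3 + 1 = 6; strictly interior points = area - boundary/2 + 1 = 233; answer 233
Part 3: Y2 = 233; m = 7; total draws C(13,4) = 715; complement C(6,4) = 15; favorable 715 - 15 = 700; P = 140/143; answer 140/143

140/143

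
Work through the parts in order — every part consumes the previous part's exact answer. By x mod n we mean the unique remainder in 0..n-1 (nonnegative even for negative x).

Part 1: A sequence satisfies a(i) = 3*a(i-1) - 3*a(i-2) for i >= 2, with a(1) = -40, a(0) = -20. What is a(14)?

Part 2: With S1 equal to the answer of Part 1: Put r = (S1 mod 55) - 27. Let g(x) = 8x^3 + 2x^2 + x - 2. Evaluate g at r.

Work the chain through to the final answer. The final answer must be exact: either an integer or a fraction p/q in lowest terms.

Part 1: a(2) = 3*(-40) - 3*(-20) = -60; iterating: a(2)=-60, a(3)=-60, a(4)=0, a(5)=180, a(6)=540, a(7)=1080, a(8)=1620, a(9)=1620, a(10)=0, a(11)=-4860, a(12)=-14580, a(13)=-29160, a(14)=-43740; answer -43740
Part 2: S1 = -43740; r = 13; 8*(13)^3 + 2*(13)^2 + 1*(13)^1 - 2 = (17576) + (338) + (13) + (-2) = 17925; answer 17925

17925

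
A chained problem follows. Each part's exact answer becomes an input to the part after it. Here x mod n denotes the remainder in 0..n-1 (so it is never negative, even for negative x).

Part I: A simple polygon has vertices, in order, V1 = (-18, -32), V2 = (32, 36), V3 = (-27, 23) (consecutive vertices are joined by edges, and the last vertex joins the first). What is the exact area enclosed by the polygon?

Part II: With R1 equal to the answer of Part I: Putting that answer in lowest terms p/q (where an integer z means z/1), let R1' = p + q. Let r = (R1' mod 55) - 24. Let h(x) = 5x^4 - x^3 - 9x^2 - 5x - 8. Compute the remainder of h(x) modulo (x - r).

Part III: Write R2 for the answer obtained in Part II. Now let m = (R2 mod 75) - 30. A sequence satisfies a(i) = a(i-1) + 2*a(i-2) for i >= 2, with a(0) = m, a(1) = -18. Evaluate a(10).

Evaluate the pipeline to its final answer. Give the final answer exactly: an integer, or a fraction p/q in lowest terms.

7200

Part I: cross terms: (-18*36 - 32*-32)=376, (32*23 - -27*36)=1708, (-27*-32 - -18*23)=1278; twice the area = |3362| = 3362; area = 1681; answer 1681
Part II: R1 = 1681; threaded value p + q = 1682; r = 8; remainder = value at the root: 5*(8)^4 - 1*(8)^3 - 9*(8)^2 - 5*(8)^1 - 8 = (20480) + (-512) + (-576) + (-40) + (-8) = 19344; answer 19344
Part III: R2 = 19344; m = 39; a(2) = 1*(-18) + 2*(39) = 60; iterating: a(2)=60, a(3)=24, a(4)=144, a(5)=192, a(6)=480, a(7)=864, a(8)=1824, a(9)=3552, a(10)=7200; answer 7200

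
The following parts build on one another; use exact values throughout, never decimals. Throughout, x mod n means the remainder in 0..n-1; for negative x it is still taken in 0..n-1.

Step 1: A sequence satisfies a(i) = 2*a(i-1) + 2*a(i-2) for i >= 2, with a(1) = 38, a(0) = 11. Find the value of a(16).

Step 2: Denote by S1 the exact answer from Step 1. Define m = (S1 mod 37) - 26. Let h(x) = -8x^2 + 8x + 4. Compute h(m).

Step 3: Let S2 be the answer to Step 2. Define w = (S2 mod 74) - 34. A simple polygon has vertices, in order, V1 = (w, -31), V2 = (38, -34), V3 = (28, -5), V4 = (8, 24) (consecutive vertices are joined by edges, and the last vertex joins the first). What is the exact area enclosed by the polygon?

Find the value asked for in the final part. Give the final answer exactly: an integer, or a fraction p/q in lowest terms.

Step 1: a(2) = 2*(38) + 2*(11) = 98; iterating: a(2)=98, a(3)=272, a(4)=740, a(5)=2024, a(6)=5528, a(7)=15104, a(8)=41264, a(9)=112736, a(10)=308000, a(11)=841472, a(12)=2298944, a(13)=6280832, a(14)=17159552, a(15)=46880768, a(16)=128080640; answer 128080640
Step 2: S1 = 128080640; m = 8; -8*(8)^2 + 8*(8)^1 + 4 = (-512) + (64) + (4) = -444; answer -444
Step 3: S2 = -444; w = -34; cross terms: (-34*-34 - 38*-31)=2334, (38*-5 - 28*-34)=762, (28*24 - 8*-5)=712, (8*-31 - -34*24)=568; twice the area = |4376| = 4376; area = 2188; answer 2188

2188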